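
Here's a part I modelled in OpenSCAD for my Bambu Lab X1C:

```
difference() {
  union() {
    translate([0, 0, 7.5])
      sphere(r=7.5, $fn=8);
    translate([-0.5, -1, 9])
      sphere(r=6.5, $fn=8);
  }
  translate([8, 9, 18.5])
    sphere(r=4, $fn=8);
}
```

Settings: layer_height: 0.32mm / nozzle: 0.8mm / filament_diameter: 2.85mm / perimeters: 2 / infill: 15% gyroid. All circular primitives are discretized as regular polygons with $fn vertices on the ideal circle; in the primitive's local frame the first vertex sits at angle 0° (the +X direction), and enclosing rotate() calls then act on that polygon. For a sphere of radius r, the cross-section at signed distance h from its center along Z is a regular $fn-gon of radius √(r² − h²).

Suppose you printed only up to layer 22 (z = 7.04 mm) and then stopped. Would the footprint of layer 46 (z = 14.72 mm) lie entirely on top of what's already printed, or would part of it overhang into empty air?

Compare the two slices. At z = 7.04: the r=7.5 sphere slices to a regular 8-gon of circumradius 7.486 (√(r²−h²) with h=0.46 from center) (area = (8/2)·7.486²·sin(360°/8) = 158.50 mm²); the sphere at (-0.5, -1): section is a regular 8-gon, circumradius = √(r²−h²) = √(6.5²−1.96²) = 6.197 (area = (8/2)·6.197²·sin(360°/8) = 108.64 mm²); Merging all regions: the r=6.5 sphere at (-0.5, -1) lies entirely inside the r=7.5 sphere, so the union is just the r=7.5 sphere — area = 158.50 mm²; the sphere at (8, 9) does not reach this height (|z−center|=11.460 > r=4); After the difference (first − rest): none of the subtracted shapes is present at this height, so the result so far is unchanged — area = 158.50 mm². At z = 14.72: the r=7.5 sphere contributes a regular 8-gon of circumradius √(7.5²−7.22²) = 2.030 (area = (8/2)·2.030²·sin(360°/8) = 11.66 mm²); the sphere at (-0.5, -1): section is a regular 8-gon, circumradius = √(r²−h²) = √(6.5²−5.72²) = 3.087 (area = (8/2)·3.087²·sin(360°/8) = 26.96 mm²); Merging all regions: the regions partially overlap — summed areas 38.62 mm² minus the doubly-counted overlap 11.42 mm² gives 27.19 mm² — area = 27.19 mm²; the r=4 sphere at (8, 9) contributes a regular 8-gon of circumradius √(4²−3.78²) = 1.308 (area = (8/2)·1.308²·sin(360°/8) = 4.84 mm²); After the difference (first − rest): starting from the result so far (27.19 mm²), the r=4 sphere at (8, 9) misses the remaining region (no effect) — area = 27.19 mm². Checking containment: the cross-section at z = 14.72 is a subset of the cross-section at z = 7.04.

entirely on top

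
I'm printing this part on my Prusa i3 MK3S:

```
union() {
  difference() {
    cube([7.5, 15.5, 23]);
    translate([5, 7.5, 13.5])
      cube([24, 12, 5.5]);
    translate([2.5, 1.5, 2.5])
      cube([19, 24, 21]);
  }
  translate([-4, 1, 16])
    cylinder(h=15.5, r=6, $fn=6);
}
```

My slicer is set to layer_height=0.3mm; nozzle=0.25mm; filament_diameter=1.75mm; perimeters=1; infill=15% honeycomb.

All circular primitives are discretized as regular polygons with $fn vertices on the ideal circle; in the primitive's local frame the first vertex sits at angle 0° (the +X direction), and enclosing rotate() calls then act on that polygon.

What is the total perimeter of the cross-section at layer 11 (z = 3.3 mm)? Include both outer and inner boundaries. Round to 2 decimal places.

At z = 3.3 mm: the cube is present — its section is the full 7.5×15.5 rectangle (perimeter 46.00 mm); the cube at (5, 7.5) is not intersected at this z (z outside [13.5, 19]); the cube at (2.5, 1.5) (footprint 19×24) is included at this height (perimeter 86.00 mm); Taking the first minus the rest: starting from the 7.5×15.5 cube, the 19×24 cube at (2.5, 1.5) partially overlaps it — only the 70.00 mm² overlap (of its 456.00 mm²) is removed, clipping the outline — boundary = 46.00 mm; the cylinder at (-4, 1) is not intersected at this z (z outside [16, 31.5]); Combining (union): only that combined region is present, so the union is just that shape — boundary = 46.00 mm. Overall, the cross-section is a single solid region. Total boundary length (outer) = 46.00 mm.

46.00 mm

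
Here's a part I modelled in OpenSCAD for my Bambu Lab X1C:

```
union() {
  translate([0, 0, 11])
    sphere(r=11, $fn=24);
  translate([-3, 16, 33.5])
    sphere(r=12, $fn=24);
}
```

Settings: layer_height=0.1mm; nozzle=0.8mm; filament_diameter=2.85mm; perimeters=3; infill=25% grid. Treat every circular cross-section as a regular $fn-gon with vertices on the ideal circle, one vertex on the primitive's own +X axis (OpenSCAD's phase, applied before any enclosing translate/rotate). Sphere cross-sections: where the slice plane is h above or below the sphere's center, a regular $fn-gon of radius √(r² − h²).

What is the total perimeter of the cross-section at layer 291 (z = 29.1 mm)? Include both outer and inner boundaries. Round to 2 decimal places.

At z = 29.1 mm: the sphere is absent (|z−center|=18.100 > r=11); the sphere at (-3, 16): section is a regular 24-gon, circumradius = √(r²−h²) = √(12²−4.4²) = 11.164 (perimeter = 2·24·11.164·sin(180°/24) = 69.95 mm); Merging all regions: only the r=12 sphere at (-3, 16) is present, so the union is just that shape — boundary = 69.95 mm. Overall, the cross-section is a single solid region. Total boundary length (outer) = 69.95 mm.

69.95 mm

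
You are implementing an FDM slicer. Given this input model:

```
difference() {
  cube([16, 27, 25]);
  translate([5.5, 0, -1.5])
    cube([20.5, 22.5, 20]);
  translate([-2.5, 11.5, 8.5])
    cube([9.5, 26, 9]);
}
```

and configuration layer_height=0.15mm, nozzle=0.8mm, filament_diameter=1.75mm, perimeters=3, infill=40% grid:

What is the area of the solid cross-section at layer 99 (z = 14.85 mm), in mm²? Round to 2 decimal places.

At z = 14.85 mm: the cube (footprint 16×27) is included at this height (area 432.00 mm²); the 20.5×22.5 cube at (5.5, 0) contributes its full rectangle (area 461.25 mm²); the 9.5×26 cube at (-2.5, 11.5) contributes its full rectangle (area 247.00 mm²); Taking the first minus the rest: starting from the 16×27 cube (432.00 mm²), the 20.5×22.5 cube at (5.5, 0) partially overlaps it — only the 236.25 mm² overlap (of its 461.25 mm²) is removed, clipping the outline; the 9.5×26 cube at (-2.5, 11.5) partially overlaps it — only the 92.00 mm² overlap (of its 247.00 mm²) is removed, clipping the outline — area = 103.75 mm². Overall, the cross-section has 2 separate islands. Net area = 103.75 mm².

103.75 mm²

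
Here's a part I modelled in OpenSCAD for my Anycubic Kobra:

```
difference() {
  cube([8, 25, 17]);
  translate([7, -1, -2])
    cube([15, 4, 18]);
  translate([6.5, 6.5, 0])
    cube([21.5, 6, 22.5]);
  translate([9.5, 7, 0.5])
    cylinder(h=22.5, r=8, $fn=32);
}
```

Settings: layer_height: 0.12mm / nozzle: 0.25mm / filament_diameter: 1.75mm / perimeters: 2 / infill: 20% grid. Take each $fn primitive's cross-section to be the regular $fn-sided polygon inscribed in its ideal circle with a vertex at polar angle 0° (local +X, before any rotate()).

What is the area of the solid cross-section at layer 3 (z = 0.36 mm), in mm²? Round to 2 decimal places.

188.00 mm²

At z = 0.36 mm: the 8×25 cube contributes its full rectangle (area 200.00 mm²); the 15×4 cube at (7, -1) contributes its full rectangle (area 60.00 mm²); the 21.5×6 cube at (6.5, 6.5) contributes its full rectangle (area 129.00 mm²); the cylinder at (9.5, 7) does not reach this height (z outside [0.5, 23]); Subtracting the remaining from the first: starting from the 8×25 cube (200.00 mm²), the 15×4 cube at (7, -1) partially overlaps it — only the 3.00 mm² overlap (of its 60.00 mm²) is removed, clipping the outline; the 21.5×6 cube at (6.5, 6.5) partially overlaps it — only the 9.00 mm² overlap (of its 129.00 mm²) is removed, clipping the outline — area = 188.00 mm². Overall, the cross-section is a single solid region. Net area = 188.00 mm².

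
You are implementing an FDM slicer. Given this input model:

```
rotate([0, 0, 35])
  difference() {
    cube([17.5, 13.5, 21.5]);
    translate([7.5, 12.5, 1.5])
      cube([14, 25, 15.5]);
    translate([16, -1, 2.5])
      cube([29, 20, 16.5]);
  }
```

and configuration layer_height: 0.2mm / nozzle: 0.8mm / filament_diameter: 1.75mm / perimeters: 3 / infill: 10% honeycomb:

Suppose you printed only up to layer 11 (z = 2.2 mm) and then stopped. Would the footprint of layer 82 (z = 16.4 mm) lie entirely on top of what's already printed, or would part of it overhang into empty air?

Compare the two slices. At z = 2.2: the cube (footprint 17.5×13.5) is included at this height (area 236.25 mm²); the 14×25 cube at (7.5, 12.5) contributes its full rectangle (area 350.00 mm²); the cube at (16, -1) is absent (z outside [2.5, 19]); Taking the first minus the rest: starting from the 17.5×13.5 cube (236.25 mm²), the 14×25 cube at (7.5, 12.5) partially overlaps it — only the 10.00 mm² overlap (of its 350.00 mm²) is removed, clipping the outline — area = 226.25 mm²; (rotated 35° about Z; rotation is an isometry so areas/perimeters/island counts are preserved). At z = 16.4: the cube (footprint 17.5×13.5) is included at this height (area 236.25 mm²); the 14×25 cube at (7.5, 12.5) contributes its full rectangle (area 350.00 mm²); the cube at (16, -1) is present — its section is the full 29×20 rectangle (area 580.00 mm²); Subtracting the remaining from the first: starting from the 17.5×13.5 cube (236.25 mm²), the 14×25 cube at (7.5, 12.5) partially overlaps it — only the 10.00 mm² overlap (of its 350.00 mm²) is removed, clipping the outline; the 29×20 cube at (16, -1) partially overlaps it — only the 18.75 mm² overlap (of its 580.00 mm²) is removed, clipping the outline — area = 207.50 mm²; (rotated 35° about Z; rotation is an isometry so areas/perimeters/island counts are preserved). Checking containment: the cross-section at z = 16.4 is a subset of the cross-section at z = 2.2.

entirely on top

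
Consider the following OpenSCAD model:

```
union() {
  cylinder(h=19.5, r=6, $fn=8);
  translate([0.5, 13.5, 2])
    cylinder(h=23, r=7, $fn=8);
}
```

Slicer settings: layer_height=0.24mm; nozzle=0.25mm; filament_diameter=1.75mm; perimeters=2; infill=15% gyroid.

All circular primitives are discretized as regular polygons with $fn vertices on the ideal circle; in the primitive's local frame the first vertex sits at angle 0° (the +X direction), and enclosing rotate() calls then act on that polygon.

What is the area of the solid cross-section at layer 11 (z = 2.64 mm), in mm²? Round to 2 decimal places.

At z = 2.64 mm: the cylinder: section is a regular 8-gon, circumradius r=6 (area = (8/2)·6.000²·sin(360°/8) = 101.82 mm²); the r=7 cylinder at (0.5, 13.5) gives a regular 8-gon of circumradius 7 (constant along its height) (area = (8/2)·7.000²·sin(360°/8) = 138.59 mm²); Merging all regions: the 2 present regions are separate (no shared area or edge), so areas and boundary lengths simply add and each stays a separate island — area = 240.42 mm². Overall, the cross-section has 2 separate islands. Net area = 240.42 mm².

240.42 mm²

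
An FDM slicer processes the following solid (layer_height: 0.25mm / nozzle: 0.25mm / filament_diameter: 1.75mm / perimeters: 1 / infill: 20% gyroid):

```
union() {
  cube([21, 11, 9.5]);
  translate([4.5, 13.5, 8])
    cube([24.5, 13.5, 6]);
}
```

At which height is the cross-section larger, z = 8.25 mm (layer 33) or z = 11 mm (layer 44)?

layer 33 (z = 8.25 mm)

Layer 33 (z = 8.25): the cube is present — its section is the full 21×11 rectangle (area 231.00 mm²); the 24.5×13.5 cube at (4.5, 13.5) contributes its full rectangle (area 330.75 mm²); Combining (union): the 2 present regions are separate (no shared area or edge), so areas and boundary lengths simply add and each stays a separate island — area = 561.75 mm². So its area = 561.75 mm². Layer 44 (z = 11): the cube is absent (z outside [0, 9.5]); the cube at (4.5, 13.5) is present — its section is the full 24.5×13.5 rectangle (area 330.75 mm²); Combining (union): only the 24.5×13.5 cube at (4.5, 13.5) is present, so the union is just that shape — area = 330.75 mm². So its area = 330.75 mm². Layer 33 is larger (561.75 vs 330.75 mm²).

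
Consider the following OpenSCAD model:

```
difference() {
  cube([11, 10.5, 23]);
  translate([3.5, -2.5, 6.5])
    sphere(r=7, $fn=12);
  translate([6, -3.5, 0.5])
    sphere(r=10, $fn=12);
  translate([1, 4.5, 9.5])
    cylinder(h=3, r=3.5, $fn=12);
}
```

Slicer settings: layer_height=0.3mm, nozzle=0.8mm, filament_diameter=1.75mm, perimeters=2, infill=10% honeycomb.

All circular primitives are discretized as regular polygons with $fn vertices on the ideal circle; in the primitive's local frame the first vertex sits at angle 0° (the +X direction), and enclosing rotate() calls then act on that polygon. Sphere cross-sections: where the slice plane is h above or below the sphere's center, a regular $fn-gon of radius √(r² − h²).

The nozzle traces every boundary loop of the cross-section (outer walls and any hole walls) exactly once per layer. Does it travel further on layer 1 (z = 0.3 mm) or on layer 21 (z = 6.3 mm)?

Layer 1 (z = 0.3): the cube is present — its section is the full 11×10.5 rectangle (perimeter 43.00 mm); the sphere at (3.5, -2.5): section is a regular 12-gon, circumradius = √(r²−h²) = √(7²−6.2²) = 3.250 (perimeter = 2·12·3.250·sin(180°/12) = 20.19 mm); the r=10 sphere at (6, -3.5) slices to a regular 12-gon of circumradius 9.998 (√(r²−h²) with h=0.2 from center) (perimeter = 2·12·9.998·sin(180°/12) = 62.10 mm); the cylinder at (1, 4.5) is absent (z outside [9.5, 12.5]); After the difference (first − rest): starting from the 11×10.5 cube, the r=7 sphere at (3.5, -2.5) partially overlaps it — only the 1.83 mm² overlap (of its 31.68 mm²) is removed, clipping the outline; the r=10 sphere at (6, -3.5) partially overlaps it — only the 61.11 mm² overlap (of its 299.88 mm²) is removed, clipping the outline — boundary = 34.45 mm. So its perimeter = 34.45 mm. Layer 21 (z = 6.3): the 11×10.5 cube contributes its full rectangle (perimeter 43.00 mm); the r=7 sphere at (3.5, -2.5) contributes a regular 12-gon of circumradius √(7²−0.2²) = 6.997 (perimeter = 2·12·6.997·sin(180°/12) = 43.46 mm); the sphere at (6, -3.5): section is a regular 12-gon, circumradius = √(r²−h²) = √(10²−5.8²) = 8.146 (perimeter = 2·12·8.146·sin(180°/12) = 50.60 mm); the cylinder at (1, 4.5) is not intersected at this z (z outside [9.5, 12.5]); Subtracting the remaining from the first: starting from the 11×10.5 cube, the r=7 sphere at (3.5, -2.5) partially overlaps it — only the 34.16 mm² overlap (of its 146.88 mm²) is removed, clipping the outline; the r=10 sphere at (6, -3.5) partially overlaps it — only the 10.53 mm² overlap (of its 199.08 mm²) is removed, clipping the outline — boundary = 37.55 mm. So its perimeter = 37.55 mm. Layer 21 is larger (37.55 vs 34.45 mm).

layer 21 (z = 6.3 mm)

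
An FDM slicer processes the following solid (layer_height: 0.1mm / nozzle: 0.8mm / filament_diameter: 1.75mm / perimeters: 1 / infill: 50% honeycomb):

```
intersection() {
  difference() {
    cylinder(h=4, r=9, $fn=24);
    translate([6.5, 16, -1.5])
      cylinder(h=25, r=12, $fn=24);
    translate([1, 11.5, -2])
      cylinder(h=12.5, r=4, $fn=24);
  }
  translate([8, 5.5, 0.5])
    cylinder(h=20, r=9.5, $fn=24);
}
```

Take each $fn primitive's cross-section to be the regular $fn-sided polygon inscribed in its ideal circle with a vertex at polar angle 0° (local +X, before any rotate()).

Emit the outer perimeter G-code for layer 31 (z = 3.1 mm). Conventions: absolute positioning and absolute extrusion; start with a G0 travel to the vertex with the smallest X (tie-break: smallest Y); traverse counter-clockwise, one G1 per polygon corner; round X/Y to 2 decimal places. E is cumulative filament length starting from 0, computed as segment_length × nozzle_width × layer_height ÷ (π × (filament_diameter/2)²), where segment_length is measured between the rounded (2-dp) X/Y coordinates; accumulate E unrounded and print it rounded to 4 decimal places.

At z = 3.1 mm: the r=9 cylinder contributes a regular 24-gon of circumradius 9; the cylinder at (6.5, 16): section is a regular 24-gon, circumradius r=12; the cylinder at (1, 11.5): section is a regular 24-gon, circumradius r=4; Taking the first minus the rest: starting from the r=9 cylinder, the r=12 cylinder at (6.5, 16) partially overlaps it — only the 28.44 mm² overlap (of its 447.24 mm²) is removed, clipping the outline; the r=4 cylinder at (1, 11.5) misses the remaining region (no effect) — 1 connected region; the r=9.5 cylinder at (8, 5.5) gives a regular 24-gon of circumradius 9.5 (constant along its height); After intersecting: the r=9.5 cylinder at (8, 5.5) partially overlaps the result so far; clipping to the common part keeps 69.21 mm² — 1 connected region. The outline is a single polygon with 15 vertices. Extrusion per mm of travel: 0.8 × 0.1 / (π × 0.875²) = 0.033260. Accumulating E over each segment gives final E = 1.1600.

G0 X-1.50 Y5.50 Z3.10
G1 X-1.18 Y3.04 E0.0825
G1 X-0.23 Y0.75 E0.1650
G1 X1.28 Y-1.22 E0.2475
G1 X3.25 Y-2.73 E0.3301
G1 X5.54 Y-3.68 E0.4125
G1 X8.00 Y-4.00 E0.4951
G1 X8.69 Y-2.33 E0.5551
G1 X9.00 Y0.00 E0.6333
G1 X8.69 Y2.33 E0.7115
G1 X7.92 Y4.19 E0.7785
G1 X6.50 Y4.00 E0.8261
G1 X3.39 Y4.41 E0.9304
G1 X0.50 Y5.61 E1.0345
G1 X-1.30 Y6.99 E1.1100
G1 X-1.50 Y5.50 E1.1600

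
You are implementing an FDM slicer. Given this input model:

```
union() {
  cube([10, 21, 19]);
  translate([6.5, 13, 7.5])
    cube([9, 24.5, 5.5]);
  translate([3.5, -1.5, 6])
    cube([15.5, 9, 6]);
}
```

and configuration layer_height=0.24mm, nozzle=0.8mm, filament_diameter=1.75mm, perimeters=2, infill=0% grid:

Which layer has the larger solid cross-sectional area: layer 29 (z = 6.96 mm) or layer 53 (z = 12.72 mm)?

layer 53 (z = 12.72 mm)

Layer 29 (z = 6.96): the 10×21 cube contributes its full rectangle (area 210.00 mm²); the cube at (6.5, 13) is not intersected at this z (z outside [7.5, 13]); the 15.5×9 cube at (3.5, -1.5) contributes its full rectangle (area 139.50 mm²); Combining (union): the regions partially overlap — summed areas 349.50 mm² minus the doubly-counted overlap 48.75 mm² gives 300.75 mm² — area = 300.75 mm². So its area = 300.75 mm². Layer 53 (z = 12.72): the 10×21 cube contributes its full rectangle (area 210.00 mm²); the 9×24.5 cube at (6.5, 13) contributes its full rectangle (area 220.50 mm²); the cube at (3.5, -1.5) does not reach this height (z outside [6, 12]); Combining (union): the regions partially overlap — summed areas 430.50 mm² minus the doubly-counted overlap 28.00 mm² gives 402.50 mm² — area = 402.50 mm². So its area = 402.50 mm². Layer 53 is larger (402.50 vs 300.75 mm²).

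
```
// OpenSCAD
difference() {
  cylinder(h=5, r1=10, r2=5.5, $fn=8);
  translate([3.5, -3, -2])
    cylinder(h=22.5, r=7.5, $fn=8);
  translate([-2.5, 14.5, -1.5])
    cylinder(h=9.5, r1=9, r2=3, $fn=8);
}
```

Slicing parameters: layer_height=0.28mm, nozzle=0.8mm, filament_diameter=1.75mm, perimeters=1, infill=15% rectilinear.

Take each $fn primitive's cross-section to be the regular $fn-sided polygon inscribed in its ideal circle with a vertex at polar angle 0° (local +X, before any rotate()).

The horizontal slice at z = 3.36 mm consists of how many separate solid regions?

1

At z = 3.36 mm: the cone contributes a regular 8-gon of circumradius 6.976 (interpolated between r1=10 and r2=5.5 at t=0.672); the cylinder at (3.5, -3): section is a regular 8-gon, circumradius r=7.5; the cone at (-2.5, 14.5) (r1=9→r2=3) has section circumradius 5.931 here — a regular 8-gon; Subtracting the remaining from the first: starting from the cone, the r=7.5 cylinder at (3.5, -3) partially overlaps it — only the 85.73 mm² overlap (of its 159.10 mm²) is removed, clipping the outline; the cone at (-2.5, 14.5) misses the remaining region (no effect) — 1 connected region. The result has 1 disconnected region.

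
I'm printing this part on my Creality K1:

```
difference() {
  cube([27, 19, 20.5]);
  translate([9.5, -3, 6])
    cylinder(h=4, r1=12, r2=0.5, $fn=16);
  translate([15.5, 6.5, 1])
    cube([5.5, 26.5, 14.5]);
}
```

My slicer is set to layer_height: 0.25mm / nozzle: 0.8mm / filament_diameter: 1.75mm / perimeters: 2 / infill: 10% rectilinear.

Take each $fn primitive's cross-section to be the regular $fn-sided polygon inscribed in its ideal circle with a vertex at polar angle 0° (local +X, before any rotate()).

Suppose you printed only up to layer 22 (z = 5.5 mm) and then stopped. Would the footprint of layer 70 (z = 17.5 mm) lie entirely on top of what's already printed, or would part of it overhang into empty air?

Compare the two slices. At z = 5.5: the 27×19 cube contributes its full rectangle (area 513.00 mm²); the cone at (9.5, -3) is absent (z outside [6, 10]); the 5.5×26.5 cube at (15.5, 6.5) contributes its full rectangle (area 145.75 mm²); Subtracting the remaining from the first: starting from the 27×19 cube (513.00 mm²), the 5.5×26.5 cube at (15.5, 6.5) partially overlaps it — only the 68.75 mm² overlap (of its 145.75 mm²) is removed, clipping the outline — area = 444.25 mm². At z = 17.5: the cube is present — its section is the full 27×19 rectangle (area 513.00 mm²); the cone at (9.5, -3) is absent (z outside [6, 10]); the cube at (15.5, 6.5) is not intersected at this z (z outside [1, 15.5]); After the difference (first − rest): none of the subtracted shapes is present at this height, so the 27×19 cube is unchanged — area = 513.00 mm². Checking containment: at z = 17.5 the cross-section extends beyond the z = 5.5 cross-section by about 68.75 mm².

part overhangs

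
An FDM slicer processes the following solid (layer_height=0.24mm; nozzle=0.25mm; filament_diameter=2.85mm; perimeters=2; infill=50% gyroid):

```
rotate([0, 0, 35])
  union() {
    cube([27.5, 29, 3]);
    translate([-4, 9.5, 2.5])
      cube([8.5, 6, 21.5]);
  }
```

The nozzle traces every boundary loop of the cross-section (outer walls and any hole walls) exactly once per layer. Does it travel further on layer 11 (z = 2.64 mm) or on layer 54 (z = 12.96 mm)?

layer 11 (z = 2.64 mm)

Layer 11 (z = 2.64): the cube (footprint 27.5×29) is included at this height (perimeter 113.00 mm); the cube at (-4, 9.5) is present — its section is the full 8.5×6 rectangle (perimeter 29.00 mm); Merging all regions: the regions partially overlap (shared area 27.00 mm²), so the edge portions inside another operand are dropped and the merged outline is re-measured after clipping — boundary = 121.00 mm; (whole slice rotated 35° about Z — lengths, areas and connectivity unchanged). So its perimeter = 121.00 mm. Layer 54 (z = 12.96): the cube does not reach this height (z outside [0, 3]); the cube at (-4, 9.5) is present — its section is the full 8.5×6 rectangle (perimeter 29.00 mm); Combining (union): only the 8.5×6 cube at (-4, 9.5) is present, so the union is just that shape — boundary = 29.00 mm; (whole slice rotated 35° about Z — lengths, areas and connectivity unchanged). So its perimeter = 29.00 mm. Layer 11 is larger (121.00 vs 29.00 mm).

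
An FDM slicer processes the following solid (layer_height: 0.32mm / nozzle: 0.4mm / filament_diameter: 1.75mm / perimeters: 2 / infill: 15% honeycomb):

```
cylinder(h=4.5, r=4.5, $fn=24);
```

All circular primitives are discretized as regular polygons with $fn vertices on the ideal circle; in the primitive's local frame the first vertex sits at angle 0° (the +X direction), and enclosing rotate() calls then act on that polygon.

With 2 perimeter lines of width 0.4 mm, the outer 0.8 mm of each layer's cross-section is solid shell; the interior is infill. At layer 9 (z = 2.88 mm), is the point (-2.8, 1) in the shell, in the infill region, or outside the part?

infill

At z = 2.88 mm: the r=4.5 cylinder gives a regular 24-gon of circumradius 4.5 (constant along its height). Overall, the cross-section is a single solid region. The nearest boundary edge runs (-3.90, 2.25)→(-4.35, 1.16); distance from the point to it = 1.49 mm. The point is inside the cross-section and 1.49 mm from the nearest boundary — more than the 0.8 mm shell width (2 × 0.4), so it's in the infill interior.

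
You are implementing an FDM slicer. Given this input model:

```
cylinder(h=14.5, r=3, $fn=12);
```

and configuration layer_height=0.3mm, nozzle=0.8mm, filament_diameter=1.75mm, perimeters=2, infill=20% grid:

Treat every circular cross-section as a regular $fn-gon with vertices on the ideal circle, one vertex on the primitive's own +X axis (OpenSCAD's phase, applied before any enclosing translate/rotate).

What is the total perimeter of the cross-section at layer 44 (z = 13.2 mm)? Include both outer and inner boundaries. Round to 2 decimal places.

At z = 13.2 mm: the r=3 cylinder contributes a regular 12-gon of circumradius 3 (perimeter = 2·12·3.000·sin(180°/12) = 18.63 mm). Overall, the cross-section is a single solid region. Total boundary length (outer) = 18.63 mm.

18.63 mm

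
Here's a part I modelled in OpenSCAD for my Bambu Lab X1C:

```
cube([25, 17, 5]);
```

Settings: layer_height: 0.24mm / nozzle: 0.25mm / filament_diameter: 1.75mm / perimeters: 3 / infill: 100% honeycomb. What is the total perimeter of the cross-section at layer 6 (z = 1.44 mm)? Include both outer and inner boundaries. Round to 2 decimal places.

84.00 mm

At z = 1.44 mm: the cube (footprint 25×17) is included at this height (perimeter 84.00 mm). Overall, the cross-section is a single solid region. Total boundary length (outer) = 84.00 mm.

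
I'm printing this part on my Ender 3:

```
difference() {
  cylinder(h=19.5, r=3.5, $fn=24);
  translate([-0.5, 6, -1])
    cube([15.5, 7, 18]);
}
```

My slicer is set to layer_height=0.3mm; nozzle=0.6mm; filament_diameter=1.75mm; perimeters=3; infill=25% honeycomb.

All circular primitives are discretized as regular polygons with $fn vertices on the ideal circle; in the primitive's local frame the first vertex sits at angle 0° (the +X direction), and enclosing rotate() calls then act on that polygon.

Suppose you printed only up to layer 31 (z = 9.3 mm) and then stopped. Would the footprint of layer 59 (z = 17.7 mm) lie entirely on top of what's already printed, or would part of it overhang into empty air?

entirely on top

Compare the two slices. At z = 9.3: the r=3.5 cylinder contributes a regular 24-gon of circumradius 3.5 (area = (24/2)·3.500²·sin(360°/24) = 38.05 mm²); the cube at (-0.5, 6) is present — its section is the full 15.5×7 rectangle (area 108.50 mm²); Taking the first minus the rest: starting from the r=3.5 cylinder (38.05 mm²), the 15.5×7 cube at (-0.5, 6) misses the remaining region (no effect) — area = 38.05 mm². At z = 17.7: the r=3.5 cylinder gives a regular 24-gon of circumradius 3.5 (constant along its height) (area = (24/2)·3.500²·sin(360°/24) = 38.05 mm²); the cube at (-0.5, 6) does not reach this height (z outside [-1, 17]); After the difference (first − rest): none of the subtracted shapes is present at this height, so the r=3.5 cylinder is unchanged — area = 38.05 mm². Checking containment: the cross-section at z = 17.7 is a subset of the cross-section at z = 9.3.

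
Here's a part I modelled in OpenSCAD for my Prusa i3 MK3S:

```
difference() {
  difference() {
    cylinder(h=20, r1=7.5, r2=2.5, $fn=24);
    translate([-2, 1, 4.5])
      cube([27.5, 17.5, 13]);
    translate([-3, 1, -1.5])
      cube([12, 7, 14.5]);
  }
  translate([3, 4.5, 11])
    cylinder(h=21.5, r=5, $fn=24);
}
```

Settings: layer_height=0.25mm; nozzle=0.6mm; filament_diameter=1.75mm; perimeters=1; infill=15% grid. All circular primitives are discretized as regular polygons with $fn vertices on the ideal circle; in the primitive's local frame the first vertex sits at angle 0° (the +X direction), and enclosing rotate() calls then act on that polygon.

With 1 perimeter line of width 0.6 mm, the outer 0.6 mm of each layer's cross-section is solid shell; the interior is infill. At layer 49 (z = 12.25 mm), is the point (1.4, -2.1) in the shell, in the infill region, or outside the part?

infill

At z = 12.25 mm: the cone contributes a regular 24-gon of circumradius 4.438 (interpolated between r1=7.5 and r2=2.5 at t=0.613); the 27.5×17.5 cube at (-2, 1) contributes its full rectangle; the 12×7 cube at (-3, 1) contributes its full rectangle; Subtracting the remaining from the first: starting from the cone, the 27.5×17.5 cube at (-2, 1) partially overlaps it — only the 17.43 mm² overlap (of its 481.25 mm²) is removed, clipping the outline; the 12×7 cube at (-3, 1) partially overlaps it — only the 2.62 mm² overlap (of its 84.00 mm²) is removed, clipping the outline — 1 connected region; the r=5 cylinder at (3, 4.5) contributes a regular 24-gon of circumradius 5; After the difference (first − rest): starting from that combined region, the r=5 cylinder at (3, 4.5) partially overlaps it — only the 5.53 mm² overlap (of its 77.65 mm²) is removed, clipping the outline — 1 connected region. Overall, the cross-section is a single solid region. The nearest boundary edge runs (0.50, 0.17)→(1.71, -0.33); distance from the point to it = 1.80 mm. The point is inside the cross-section and 1.80 mm from the nearest boundary — more than the 0.6 mm shell width (1 × 0.6), so it's in the infill interior.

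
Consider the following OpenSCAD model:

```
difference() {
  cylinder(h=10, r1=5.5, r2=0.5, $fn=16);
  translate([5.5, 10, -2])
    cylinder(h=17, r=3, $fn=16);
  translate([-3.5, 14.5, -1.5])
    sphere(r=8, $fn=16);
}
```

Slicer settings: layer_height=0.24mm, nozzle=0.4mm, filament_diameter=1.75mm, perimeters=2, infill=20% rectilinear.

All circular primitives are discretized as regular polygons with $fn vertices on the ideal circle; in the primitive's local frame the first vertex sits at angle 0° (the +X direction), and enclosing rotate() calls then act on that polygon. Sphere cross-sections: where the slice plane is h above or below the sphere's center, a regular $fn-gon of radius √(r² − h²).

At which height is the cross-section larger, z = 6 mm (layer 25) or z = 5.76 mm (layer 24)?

layer 24 (z = 5.76 mm)

Layer 25 (z = 6): the cone (r1=5.5→r2=0.5) has section circumradius 2.500 here — a regular 16-gon (area = (16/2)·2.500²·sin(360°/16) = 19.13 mm²); the r=3 cylinder at (5.5, 10) gives a regular 16-gon of circumradius 3 (constant along its height) (area = (16/2)·3.000²·sin(360°/16) = 27.55 mm²); the r=8 sphere at (-3.5, 14.5) contributes a regular 16-gon of circumradius √(8²−7.5²) = 2.784 (area = (16/2)·2.784²·sin(360°/16) = 23.73 mm²); Subtracting the remaining from the first: starting from the cone (19.13 mm²), the r=3 cylinder at (5.5, 10) misses the remaining region (no effect); the r=8 sphere at (-3.5, 14.5) misses the remaining region (no effect) — area = 19.13 mm². So its area = 19.13 mm². Layer 24 (z = 5.76): the cone contributes a regular 16-gon of circumradius 2.620 (interpolated between r1=5.5 and r2=0.5 at t=0.576) (area = (16/2)·2.620²·sin(360°/16) = 21.02 mm²); the cylinder at (5.5, 10): section is a regular 16-gon, circumradius r=3 (area = (16/2)·3.000²·sin(360°/16) = 27.55 mm²); the r=8 sphere at (-3.5, 14.5) slices to a regular 16-gon of circumradius 3.360 (√(r²−h²) with h=7.26 from center) (area = (16/2)·3.360²·sin(360°/16) = 34.57 mm²); Subtracting the remaining from the first: starting from the cone (21.02 mm²), the r=3 cylinder at (5.5, 10) misses the remaining region (no effect); the r=8 sphere at (-3.5, 14.5) misses the remaining region (no effect) — area = 21.02 mm². So its area = 21.02 mm². Layer 24 is larger (21.02 vs 19.13 mm²).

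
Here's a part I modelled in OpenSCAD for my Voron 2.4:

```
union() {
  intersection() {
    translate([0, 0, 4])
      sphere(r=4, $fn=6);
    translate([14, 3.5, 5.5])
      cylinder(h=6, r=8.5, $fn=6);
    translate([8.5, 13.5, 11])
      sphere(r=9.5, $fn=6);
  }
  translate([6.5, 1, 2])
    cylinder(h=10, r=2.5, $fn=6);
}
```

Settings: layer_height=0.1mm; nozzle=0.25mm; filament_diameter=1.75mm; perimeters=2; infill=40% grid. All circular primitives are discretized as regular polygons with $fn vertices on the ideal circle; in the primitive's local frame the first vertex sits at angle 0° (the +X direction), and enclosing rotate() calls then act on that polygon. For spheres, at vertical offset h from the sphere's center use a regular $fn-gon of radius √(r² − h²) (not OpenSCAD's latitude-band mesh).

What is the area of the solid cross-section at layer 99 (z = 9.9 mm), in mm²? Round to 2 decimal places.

16.24 mm²

At z = 9.9 mm: the sphere is absent (|z−center|=5.900 > r=4); the r=8.5 cylinder at (14, 3.5) gives a regular 6-gon of circumradius 8.5 (constant along its height) (area = (6/2)·8.500²·sin(360°/6) = 187.71 mm²); the sphere at (8.5, 13.5): section is a regular 6-gon, circumradius = √(r²−h²) = √(9.5²−1.1²) = 9.436 (area = (6/2)·9.436²·sin(360°/6) = 231.33 mm²); After intersecting: at least one operand is absent at this height, so nothing remains; the cylinder at (6.5, 1): section is a regular 6-gon, circumradius r=2.5 (area = (6/2)·2.500²·sin(360°/6) = 16.24 mm²); Merging all regions: only the r=2.5 cylinder at (6.5, 1) is present, so the union is just that shape — area = 16.24 mm². Overall, the cross-section is a single solid region. Net area = 16.24 mm².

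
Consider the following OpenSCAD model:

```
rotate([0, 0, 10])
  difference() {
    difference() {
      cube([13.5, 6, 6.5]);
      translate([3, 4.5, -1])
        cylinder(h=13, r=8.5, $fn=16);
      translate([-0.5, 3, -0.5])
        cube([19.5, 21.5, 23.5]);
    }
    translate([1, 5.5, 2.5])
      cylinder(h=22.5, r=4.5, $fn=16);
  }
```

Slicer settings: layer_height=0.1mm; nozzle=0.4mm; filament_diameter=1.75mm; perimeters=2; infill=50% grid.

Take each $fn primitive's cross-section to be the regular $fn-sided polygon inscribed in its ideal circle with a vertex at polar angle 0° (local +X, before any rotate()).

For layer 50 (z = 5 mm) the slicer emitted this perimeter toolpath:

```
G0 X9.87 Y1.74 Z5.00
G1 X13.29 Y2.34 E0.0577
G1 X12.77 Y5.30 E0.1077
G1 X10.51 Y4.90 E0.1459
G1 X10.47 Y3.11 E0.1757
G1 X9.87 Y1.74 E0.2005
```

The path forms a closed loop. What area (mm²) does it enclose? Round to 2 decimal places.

Apply the shoelace formula to the sequence of (X, Y) vertices; enclosed area = 8.15 mm².

8.15 mm²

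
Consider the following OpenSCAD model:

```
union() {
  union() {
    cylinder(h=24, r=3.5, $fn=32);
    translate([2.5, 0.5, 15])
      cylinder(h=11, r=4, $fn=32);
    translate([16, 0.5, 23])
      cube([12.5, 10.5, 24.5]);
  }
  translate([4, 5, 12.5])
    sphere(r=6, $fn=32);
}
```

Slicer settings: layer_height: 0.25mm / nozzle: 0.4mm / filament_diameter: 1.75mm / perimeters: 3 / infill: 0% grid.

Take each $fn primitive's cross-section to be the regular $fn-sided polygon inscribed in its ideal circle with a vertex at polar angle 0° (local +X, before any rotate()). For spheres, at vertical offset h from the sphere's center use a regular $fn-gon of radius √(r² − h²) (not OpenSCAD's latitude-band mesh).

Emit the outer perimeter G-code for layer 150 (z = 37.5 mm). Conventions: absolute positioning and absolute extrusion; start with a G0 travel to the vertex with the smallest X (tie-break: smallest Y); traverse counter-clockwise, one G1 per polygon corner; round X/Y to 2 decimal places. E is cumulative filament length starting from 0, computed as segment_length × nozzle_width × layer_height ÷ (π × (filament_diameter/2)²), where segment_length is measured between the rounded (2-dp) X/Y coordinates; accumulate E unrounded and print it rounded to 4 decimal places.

At z = 37.5 mm: the cylinder is not intersected at this z (z outside [0, 24]); the cylinder at (2.5, 0.5) is not intersected at this z (z outside [15, 26]); the 12.5×10.5 cube at (16, 0.5) contributes its full rectangle; Taking the union: only the 12.5×10.5 cube at (16, 0.5) is present, so the union is just that shape — 1 connected region; the sphere at (4, 5) does not reach this height (|z−center|=25.000 > r=6); Taking the union: only the result so far is present, so the union is just that shape — 1 connected region. The outline is a single polygon with 4 vertices. Extrusion per mm of travel: 0.4 × 0.25 / (π × 0.875²) = 0.041575. Accumulating E over each segment gives final E = 1.9125.

G0 X16.00 Y0.50 Z37.50
G1 X28.50 Y0.50 E0.5197
G1 X28.50 Y11.00 E0.9562
G1 X16.00 Y11.00 E1.4759
G1 X16.00 Y0.50 E1.9125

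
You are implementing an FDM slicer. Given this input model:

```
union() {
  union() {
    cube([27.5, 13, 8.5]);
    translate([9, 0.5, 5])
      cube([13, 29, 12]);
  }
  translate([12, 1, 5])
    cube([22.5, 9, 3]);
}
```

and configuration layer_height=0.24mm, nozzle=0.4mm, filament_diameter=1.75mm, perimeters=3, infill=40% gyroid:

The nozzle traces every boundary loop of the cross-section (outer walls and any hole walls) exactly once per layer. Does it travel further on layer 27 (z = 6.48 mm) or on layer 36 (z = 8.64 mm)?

Layer 27 (z = 6.48): the 27.5×13 cube contributes its full rectangle (perimeter 81.00 mm); the 13×29 cube at (9, 0.5) contributes its full rectangle (perimeter 84.00 mm); Combining (union): the regions partially overlap (shared area 162.50 mm²), so the edge portions inside another operand are dropped and the merged outline is re-measured after clipping — boundary = 114.00 mm; the cube at (12, 1) is present — its section is the full 22.5×9 rectangle (perimeter 63.00 mm); Taking the union: the regions partially overlap (shared area 139.50 mm²), so the edge portions inside another operand are dropped and the merged outline is re-measured after clipping — boundary = 128.00 mm. So its perimeter = 128.00 mm. Layer 36 (z = 8.64): the cube is absent (z outside [0, 8.5]); the cube at (9, 0.5) is present — its section is the full 13×29 rectangle (perimeter 84.00 mm); Merging all regions: only the 13×29 cube at (9, 0.5) is present, so the union is just that shape — boundary = 84.00 mm; the cube at (12, 1) is not intersected at this z (z outside [5, 8]); Combining (union): only the result so far is present, so the union is just that shape — boundary = 84.00 mm. So its perimeter = 84.00 mm. Layer 27 is larger (128.00 vs 84.00 mm).

layer 27 (z = 6.48 mm)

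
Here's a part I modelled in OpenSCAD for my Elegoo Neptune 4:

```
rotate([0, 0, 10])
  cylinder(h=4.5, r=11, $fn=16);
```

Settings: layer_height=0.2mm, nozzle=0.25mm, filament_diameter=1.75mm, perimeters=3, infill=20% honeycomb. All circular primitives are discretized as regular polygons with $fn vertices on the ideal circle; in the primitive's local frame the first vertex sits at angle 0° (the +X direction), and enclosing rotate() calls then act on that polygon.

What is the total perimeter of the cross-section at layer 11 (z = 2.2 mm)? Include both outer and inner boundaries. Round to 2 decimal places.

68.67 mm

At z = 2.2 mm: the cylinder: section is a regular 16-gon, circumradius r=11 (perimeter = 2·16·11.000·sin(180°/16) = 68.67 mm); (rotated 10° about Z; rotation is an isometry so areas/perimeters/island counts are preserved). Overall, the cross-section is a single solid region. Total boundary length (outer) = 68.67 mm.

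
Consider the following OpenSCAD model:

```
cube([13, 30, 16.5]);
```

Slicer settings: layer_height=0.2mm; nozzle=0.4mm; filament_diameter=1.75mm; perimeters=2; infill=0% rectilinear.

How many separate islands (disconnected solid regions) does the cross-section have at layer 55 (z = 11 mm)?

1

At z = 11 mm: the cube (footprint 13×30) is included at this height. Overall, the cross-section is a single solid region. Island count = 1.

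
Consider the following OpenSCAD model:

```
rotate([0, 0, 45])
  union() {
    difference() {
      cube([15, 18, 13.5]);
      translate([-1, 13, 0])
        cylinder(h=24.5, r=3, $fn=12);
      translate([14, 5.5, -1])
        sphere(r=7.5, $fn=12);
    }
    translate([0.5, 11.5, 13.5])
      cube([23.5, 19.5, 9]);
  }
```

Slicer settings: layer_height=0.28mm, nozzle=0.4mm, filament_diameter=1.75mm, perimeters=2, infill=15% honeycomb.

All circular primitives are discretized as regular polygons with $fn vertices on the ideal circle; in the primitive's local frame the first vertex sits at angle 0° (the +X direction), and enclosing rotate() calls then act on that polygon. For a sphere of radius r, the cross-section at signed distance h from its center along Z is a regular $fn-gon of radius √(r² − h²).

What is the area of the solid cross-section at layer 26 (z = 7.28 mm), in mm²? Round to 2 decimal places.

At z = 7.28 mm: the cube is present — its section is the full 15×18 rectangle (area 270.00 mm²); the r=3 cylinder at (-1, 13) contributes a regular 12-gon of circumradius 3 (area = (12/2)·3.000²·sin(360°/12) = 27.00 mm²); the sphere at (14, 5.5) is not intersected at this z (|z−center|=8.280 > r=7.5); Taking the first minus the rest: starting from the 15×18 cube (270.00 mm²), the r=3 cylinder at (-1, 13) partially overlaps it — only the 7.77 mm² overlap (of its 27.00 mm²) is removed, clipping the outline — area = 262.23 mm²; the cube at (0.5, 11.5) is absent (z outside [13.5, 22.5]); Taking the union: only that combined region is present, so the union is just that shape — area = 262.23 mm²; (rotated 45° about Z; rotation is an isometry so areas/perimeters/island counts are preserved). Overall, the cross-section is a single solid region. Net area = 262.23 mm².

262.23 mm²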